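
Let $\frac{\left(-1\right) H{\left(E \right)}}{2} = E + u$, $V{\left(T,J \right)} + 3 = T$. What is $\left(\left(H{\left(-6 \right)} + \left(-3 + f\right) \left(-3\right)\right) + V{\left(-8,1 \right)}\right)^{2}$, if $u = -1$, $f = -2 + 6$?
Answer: $0$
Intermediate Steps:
$f = 4$
$V{\left(T,J \right)} = -3 + T$
$H{\left(E \right)} = 2 - 2 E$ ($H{\left(E \right)} = - 2 \left(E - 1\right) = - 2 \left(-1 + E\right) = 2 - 2 E$)
$\left(\left(H{\left(-6 \right)} + \left(-3 + f\right) \left(-3\right)\right) + V{\left(-8,1 \right)}\right)^{2} = \left(\left(\left(2 - -12\right) + \left(-3 + 4\right) \left(-3\right)\right) - 11\right)^{2} = \left(\left(\left(2 + 12\right) + 1 \left(-3\right)\right) - 11\right)^{2} = \left(\left(14 - 3\right) - 11\right)^{2} = \left(11 - 11\right)^{2} = 0^{2} = 0$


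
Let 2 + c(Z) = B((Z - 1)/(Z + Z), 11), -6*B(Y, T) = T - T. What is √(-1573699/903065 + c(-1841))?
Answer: I*√3052205275885/903065 ≈ 1.9346*I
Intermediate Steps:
B(Y, T) = 0 (B(Y, T) = -(T - T)/6 = -⅙*0 = 0)
c(Z) = -2 (c(Z) = -2 + 0 = -2)
√(-1573699/903065 + c(-1841)) = √(-1573699/903065 - 2) = √(-3379829/903065) = I*√3052205275885/903065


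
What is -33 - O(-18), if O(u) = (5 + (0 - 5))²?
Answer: -33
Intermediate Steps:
O(u) = 0 (O(u) = (5 - 5)² = 0² = 0)
-33 - O(-18) = -33 - 1*0 = -33 + 0 = -33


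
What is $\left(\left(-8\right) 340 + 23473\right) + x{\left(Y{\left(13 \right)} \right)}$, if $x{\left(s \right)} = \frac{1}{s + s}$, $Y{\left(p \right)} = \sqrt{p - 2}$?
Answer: $20753 + \frac{\sqrt{11}}{22} \approx 20753.0$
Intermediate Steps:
$Y{\left(p \right)} = \sqrt{-2 + p}$
$x{\left(s \right)} = \frac{1}{2 s}$
$\left(\left(-8\right) 340 + 23473\right) + x{\left(Y{\left(13 \right)} \right)} = \left(\left(-8\right) 340 + 23473\right) + \frac{1}{2 \sqrt{-2 + 13}} = \left(-2720 + 23473\right) + \frac{1}{2 \sqrt{11}} = 20753 + \frac{\frac{1}{11} \sqrt{11}}{2} = 20753 + \frac{\sqrt{11}}{22}$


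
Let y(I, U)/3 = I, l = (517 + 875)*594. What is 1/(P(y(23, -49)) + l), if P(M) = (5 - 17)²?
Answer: 1/826992 ≈ 1.2092e-6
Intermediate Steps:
l = 826848 (l = 1392*594 = 826848)
y(I, U) = 3*I
P(M) = 144 (P(M) = (-12)² = 144)
1/(P(y(23, -49)) + l) = 1/(144 + 826848) = 1/826992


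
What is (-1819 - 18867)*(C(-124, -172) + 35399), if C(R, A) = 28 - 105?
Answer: -730670892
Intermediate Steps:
C(R, A) = -77
(-1819 - 18867)*(C(-124, -172) + 35399) = (-1819 - 18867)*(-77 + 35399) = -20686*35322 = -730670892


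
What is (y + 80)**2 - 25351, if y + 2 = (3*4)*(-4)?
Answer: -24451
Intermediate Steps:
y = -50 (y = -2 + (3*4)*(-4) = -2 + 12*(-4) = -2 - 48 = -50)
(y + 80)**2 - 25351 = (-50 + 80)**2 - 25351 = 30**2 - 25351 = 900 - 25351 = -24451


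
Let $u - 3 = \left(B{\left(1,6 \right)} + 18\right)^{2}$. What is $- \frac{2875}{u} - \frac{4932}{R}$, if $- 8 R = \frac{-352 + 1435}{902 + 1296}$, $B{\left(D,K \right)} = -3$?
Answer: $\frac{346842527}{4332} \approx 80065.0$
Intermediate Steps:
$R = - \frac{1083}{17584}$ ($R = - \frac{\left(-352 + 1435\right) \frac{1}{902 + 1296}}{8} = - \frac{1083 \cdot \frac{1}{2198}}{8} = \left(- \frac{1}{8}\right) \frac{1083}{2198} = - \frac{1083}{17584} \approx -0.06159$)
$u = 228$ ($u = 3 + \left(-3 + 18\right)^{2} = 3 + 15^{2} = 3 + 225 = 228$)
$- \frac{2875}{u} - \frac{4932}{R} = - \frac{2875}{228} - \frac{4932}{- \frac{1083}{17584}} = \left(-2875\right) \frac{1}{228} - - \frac{28908096}{361} = - \frac{2875}{228} + \frac{28908096}{361} = \frac{346842527}{4332}$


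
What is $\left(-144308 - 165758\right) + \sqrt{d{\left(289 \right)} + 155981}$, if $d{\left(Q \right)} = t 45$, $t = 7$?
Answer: $-310066 + 2 \sqrt{39074} \approx -3.0967 \cdot 10^{5}$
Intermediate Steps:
$d{\left(Q \right)} = 315$ ($d{\left(Q \right)} = 7 \cdot 45 = 315$)
$\left(-144308 - 165758\right) + \sqrt{d{\left(289 \right)} + 155981} = \left(-144308 - 165758\right) + \sqrt{315 + 155981} = \left(-144308 - 165758\right) + \sqrt{156296} = -310066 + 2 \sqrt{39074}$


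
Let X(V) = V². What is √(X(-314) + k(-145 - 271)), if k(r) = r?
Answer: 2*√24545 ≈ 313.34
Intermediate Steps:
√(X(-314) + k(-145 - 271)) = √((-314)² + (-145 - 271)) = √(98596 - 416) = √98180 = 2*√24545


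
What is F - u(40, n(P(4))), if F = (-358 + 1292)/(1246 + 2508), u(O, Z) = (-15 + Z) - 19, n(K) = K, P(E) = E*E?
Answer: 34253/1877 ≈ 18.249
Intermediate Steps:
P(E) = E**2
u(O, Z) = -34 + Z
F = 467/1877 (F = 934/3754 = 934*(1/3754) = 467/1877 ≈ 0.24880)
F - u(40, n(P(4))) = 467/1877 - (-34 + 4**2) = 467/1877 - (-34 + 16) = 467/1877 - 1*(-18) = 467/1877 + 18 = 34253/1877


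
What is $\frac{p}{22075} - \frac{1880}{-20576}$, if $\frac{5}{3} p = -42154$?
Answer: $- \frac{299322139}{283884500} \approx -1.0544$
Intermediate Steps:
$p = - \frac{126462}{5}$ ($p = \frac{3}{5} \left(-42154\right) = - \frac{126462}{5} \approx -25292.0$)
$\frac{p}{22075} - \frac{1880}{-20576} = - \frac{126462}{5 \cdot 22075} - \frac{1880}{-20576} = \left(- \frac{126462}{5}\right) \frac{1}{22075} - - \frac{235}{2572} = - \frac{126462}{110375} + \frac{235}{2572} = - \frac{299322139}{283884500}$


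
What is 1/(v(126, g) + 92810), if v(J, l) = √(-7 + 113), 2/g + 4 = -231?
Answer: 46405/4306847997 - √106/8613695994 ≈ 1.0774e-5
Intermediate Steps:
g = -2/235 (g = 2/(-4 - 231) = 2/(-235) = 2*(-1/235) = -2/235 ≈ -0.0085106)
v(J, l) = √106
1/(v(126, g) + 92810) = 1/(√106 + 92810) = 1/(92810 + √106)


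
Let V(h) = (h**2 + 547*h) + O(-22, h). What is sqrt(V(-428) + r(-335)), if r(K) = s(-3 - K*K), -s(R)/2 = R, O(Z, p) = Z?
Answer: 27*sqrt(238) ≈ 416.54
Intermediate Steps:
s(R) = -2*R
V(h) = -22 + h**2 + 547*h (V(h) = (h**2 + 547*h) - 22 = -22 + h**2 + 547*h)
r(K) = 6 + 2*K**2 (r(K) = -2*(-3 - K*K) = -2*(-3 - K**2) = 6 + 2*K**2)
sqrt(V(-428) + r(-335)) = sqrt((-22 + (-428)**2 + 547*(-428)) + (6 + 2*(-335)**2)) = sqrt((-22 + 183184 - 234116) + (6 + 2*112225)) = sqrt(-50954 + (6 + 224450)) = sqrt(-50954 + 224456) = sqrt(173502) = 27*sqrt(238)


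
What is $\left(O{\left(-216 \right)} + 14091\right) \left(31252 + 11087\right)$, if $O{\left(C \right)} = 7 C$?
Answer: $532582281$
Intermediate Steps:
$\left(O{\left(-216 \right)} + 14091\right) \left(31252 + 11087\right) = \left(7 \left(-216\right) + 14091\right) \left(31252 + 11087\right) = \left(-1512 + 14091\right) 42339 = 12579 \cdot 42339 = 532582281$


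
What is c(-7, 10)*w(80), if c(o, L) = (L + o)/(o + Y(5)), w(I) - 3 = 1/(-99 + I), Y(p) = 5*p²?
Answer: 84/1121 ≈ 0.074933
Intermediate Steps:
w(I) = 3 + 1/(-99 + I)
c(o, L) = (L + o)/(125 + o) (c(o, L) = (L + o)/(o + 5*5²) = (L + o)/(o + 5*25) = (L + o)/(o + 125) = (L + o)/(125 + o))
c(-7, 10)*w(80) = ((10 - 7)/(125 - 7))*((-296 + 3*80)/(-99 + 80)) = (3/118)*((-296 + 240)/(-19)) = ((1/118)*3)*(-1/19*(-56)) = (3/118)*(56/19) = 84/1121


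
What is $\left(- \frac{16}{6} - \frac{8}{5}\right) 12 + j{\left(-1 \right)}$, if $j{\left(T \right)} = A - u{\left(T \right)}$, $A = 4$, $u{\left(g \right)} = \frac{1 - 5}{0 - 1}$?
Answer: $- \frac{256}{5} \approx -51.2$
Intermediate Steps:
$u{\left(g \right)} = 4$ ($u{\left(g \right)} = - \frac{4}{-1} = \left(-4\right) \left(-1\right) = 4$)
$j{\left(T \right)} = 0$ ($j{\left(T \right)} = 4 - 4 = 0$)
$\left(- \frac{16}{6} - \frac{8}{5}\right) 12 + j{\left(-1 \right)} = \left(- \frac{16}{6} - \frac{8}{5}\right) 12 + 0 = \left(\left(-16\right) \frac{1}{6} - \frac{8}{5}\right) 12 + 0 = \left(- \frac{8}{3} - \frac{8}{5}\right) 12 + 0 = \left(- \frac{64}{15}\right) 12 + 0 = - \frac{256}{5} + 0 = - \frac{256}{5}$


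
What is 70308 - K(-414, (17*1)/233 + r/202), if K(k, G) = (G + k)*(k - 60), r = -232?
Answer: -2975461038/23533 ≈ -1.2644e+5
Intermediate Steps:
K(k, G) = (-60 + k)*(G + k) (K(k, G) = (G + k)*(-60 + k) = (-60 + k)*(G + k))
70308 - K(-414, (17*1)/233 + r/202) = 70308 - ((-414)² - 60*((17*1)/233 - 232/202) - 60*(-414) + ((17*1)/233 - 232/202)*(-414)) = 70308 - (171396 - 60*(17*(1/233) - 232*1/202) + 24840 + (17*(1/233) - 232*1/202)*(-414)) = 70308 - (171396 - 60*(17/233 - 116/101) + 24840 + (17/233 - 116/101)*(-414)) = 70308 - (171396 - 60*(-25311/23533) + 24840 - 25311/23533*(-414)) = 70308 - (171396 + 1518660/23533 + 24840 + 10478754/23533) = 70308 - 1*4630019202/23533 = 70308 - 4630019202/23533 = -2975461038/23533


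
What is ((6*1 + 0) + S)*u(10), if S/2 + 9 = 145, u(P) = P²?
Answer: 27800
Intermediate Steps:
S = 272 (S = -18 + 2*145 = -18 + 290 = 272)
((6*1 + 0) + S)*u(10) = ((6*1 + 0) + 272)*10² = ((6 + 0) + 272)*100 = (6 + 272)*100 = 278*100 = 27800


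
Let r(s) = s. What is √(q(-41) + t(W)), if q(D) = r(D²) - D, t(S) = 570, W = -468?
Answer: 2*√573 ≈ 47.875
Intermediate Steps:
q(D) = D² - D
√(q(-41) + t(W)) = √(-41*(-1 - 41) + 570) = √(-41*(-42) + 570) = √(1722 + 570) = √2292 = 2*√573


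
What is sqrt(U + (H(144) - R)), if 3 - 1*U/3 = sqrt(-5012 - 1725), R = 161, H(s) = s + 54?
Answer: sqrt(46 - 3*I*sqrt(6737)) ≈ 12.176 - 10.112*I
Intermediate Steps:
H(s) = 54 + s
U = 9 - 3*I*sqrt(6737) (U = 9 - 3*sqrt(-5012 - 1725) = 9 - 3*I*sqrt(6737) ≈ 9.0 - 246.24*I)
sqrt(U + (H(144) - R)) = sqrt((9 - 3*I*sqrt(6737)) + ((54 + 144) - 1*161)) = sqrt((9 - 3*I*sqrt(6737)) + (198 - 161)) = sqrt((9 - 3*I*sqrt(6737)) + 37) = sqrt(46 - 3*I*sqrt(6737))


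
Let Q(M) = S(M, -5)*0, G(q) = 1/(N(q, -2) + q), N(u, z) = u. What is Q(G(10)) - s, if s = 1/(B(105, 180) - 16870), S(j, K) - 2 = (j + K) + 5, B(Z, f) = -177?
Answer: 1/17047 ≈ 5.8661e-5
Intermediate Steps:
G(q) = 1/(2*q) (G(q) = 1/(q + q) = 1/(2*q))
S(j, K) = 7 + K + j (S(j, K) = 2 + ((j + K) + 5) = 2 + ((K + j) + 5) = 2 + (5 + K + j) = 7 + K + j)
Q(M) = 0 (Q(M) = (7 - 5 + M)*0 = (2 + M)*0 = 0)
s = -1/17047 (s = 1/(-177 - 16870) = 1/(-17047) = -1/17047 ≈ -5.8661e-5)
Q(G(10)) - s = 0 - 1*(-1/17047) = 0 + 1/17047 = 1/17047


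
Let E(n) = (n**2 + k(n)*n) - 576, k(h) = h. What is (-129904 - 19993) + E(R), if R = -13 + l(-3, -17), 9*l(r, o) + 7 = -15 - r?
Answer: -12151321/81 ≈ -1.5002e+5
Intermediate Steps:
l(r, o) = -22/9 - r/9 (l(r, o) = -7/9 + (-15 - r)/9 = -7/9 + (-5/3 - r/9) = -22/9 - r/9)
R = -136/9 (R = -13 + (-22/9 - 1/9*(-3)) = -13 + (-22/9 + 1/3) = -13 - 19/9 = -136/9 ≈ -15.111)
E(n) = -576 + 2*n**2 (E(n) = (n**2 + n*n) - 576 = (n**2 + n**2) - 576 = 2*n**2 - 576 = -576 + 2*n**2)
(-129904 - 19993) + E(R) = (-129904 - 19993) + (-576 + 2*(-136/9)**2) = -149897 + (-576 + 2*(18496/81)) = -149897 + (-576 + 36992/81) = -149897 - 9664/81 = -12151321/81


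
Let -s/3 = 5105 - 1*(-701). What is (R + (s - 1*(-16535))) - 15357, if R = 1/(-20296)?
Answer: -329607041/20296 ≈ -16240.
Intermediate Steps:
s = -17418 (s = -3*(5105 - 1*(-701)) = -3*(5105 + 701) = -3*5806 = -17418)
R = -1/20296 ≈ -4.9271e-5
(R + (s - 1*(-16535))) - 15357 = (-1/20296 + (-17418 - 1*(-16535))) - 15357 = (-1/20296 + (-17418 + 16535)) - 15357 = (-1/20296 - 883) - 15357 = -17921369/20296 - 15357 = -329607041/20296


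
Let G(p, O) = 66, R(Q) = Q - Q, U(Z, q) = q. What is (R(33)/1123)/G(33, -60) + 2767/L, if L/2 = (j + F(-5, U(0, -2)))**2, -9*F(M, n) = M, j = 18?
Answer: 224127/55778 ≈ 4.0182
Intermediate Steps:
R(Q) = 0
F(M, n) = -M/9
L = 55778/81 (L = 2*(18 - 1/9*(-5))**2 = 2*(18 + 5/9)**2 = 2*(167/9)**2 = 2*(27889/81) = 55778/81 ≈ 688.62)
(R(33)/1123)/G(33, -60) + 2767/L = (0/1123)/66 + 2767/(55778/81) = (0*(1/1123))*(1/66) + 2767*(81/55778) = 0*(1/66) + 224127/55778 = 0 + 224127/55778 = 224127/55778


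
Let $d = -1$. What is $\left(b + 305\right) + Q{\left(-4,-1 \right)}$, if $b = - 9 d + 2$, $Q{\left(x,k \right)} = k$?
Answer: $315$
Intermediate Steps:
$b = 11$ ($b = \left(-9\right) \left(-1\right) + 2 = 9 + 2 = 11$)
$\left(b + 305\right) + Q{\left(-4,-1 \right)} = \left(11 + 305\right) - 1 = 316 - 1 = 315$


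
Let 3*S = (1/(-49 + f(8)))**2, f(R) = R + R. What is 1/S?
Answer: 3267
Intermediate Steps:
f(R) = 2*R
S = 1/3267 (S = (1/(-49 + 2*8))**2/3 = (1/(-49 + 16))**2/3 = (1/(-33))**2/3 = (-1/33)**2/3 = (1/3)*(1/1089) = 1/3267 ≈ 0.00030609)
1/S = 1/(1/3267) = 3267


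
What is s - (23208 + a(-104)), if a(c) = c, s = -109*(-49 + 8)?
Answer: -18635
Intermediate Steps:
s = 4469 (s = -109*(-41) = 4469)
s - (23208 + a(-104)) = 4469 - (23208 - 104) = 4469 - 1*23104 = 4469 - 23104 = -18635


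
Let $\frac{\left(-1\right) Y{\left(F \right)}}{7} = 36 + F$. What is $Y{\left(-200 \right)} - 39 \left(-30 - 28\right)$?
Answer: $3410$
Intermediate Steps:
$Y{\left(F \right)} = -252 - 7 F$ ($Y{\left(F \right)} = - 7 \left(36 + F\right) = -252 - 7 F$)
$Y{\left(-200 \right)} - 39 \left(-30 - 28\right) = \left(-252 - -1400\right) - 39 \left(-30 - 28\right) = \left(-252 + 1400\right) - 39 \left(-58\right) = 1148 - -2262 = 1148 + 2262 = 3410$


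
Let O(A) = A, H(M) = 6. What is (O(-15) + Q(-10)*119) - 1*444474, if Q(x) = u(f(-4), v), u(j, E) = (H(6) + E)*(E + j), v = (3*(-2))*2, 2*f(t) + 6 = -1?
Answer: -433422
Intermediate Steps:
f(t) = -7/2 (f(t) = -3 + (½)*(-1) = -3 - ½ = -7/2)
v = -12 (v = -6*2 = -12)
u(j, E) = (6 + E)*(E + j)
Q(x) = 93 (Q(x) = (-12)² + 6*(-12) + 6*(-7/2) - 12*(-7/2) = 144 - 72 - 21 + 42 = 93)
(O(-15) + Q(-10)*119) - 1*444474 = (-15 + 93*119) - 1*444474 = (-15 + 11067) - 444474 = 11052 - 444474 = -433422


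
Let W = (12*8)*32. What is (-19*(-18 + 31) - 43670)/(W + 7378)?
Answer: -43917/10450 ≈ -4.2026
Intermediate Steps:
W = 3072 (W = 96*32 = 3072)
(-19*(-18 + 31) - 43670)/(W + 7378) = (-19*(-18 + 31) - 43670)/(3072 + 7378) = (-19*13 - 43670)/10450 = (-247 - 43670)*(1/10450) = -43917*1/10450 = -43917/10450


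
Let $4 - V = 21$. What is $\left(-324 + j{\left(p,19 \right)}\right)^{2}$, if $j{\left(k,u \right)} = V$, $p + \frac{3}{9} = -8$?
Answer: $116281$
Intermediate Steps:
$V = -17$ ($V = 4 - 21 = -17$)
$p = - \frac{25}{3}$ ($p = - \frac{1}{3} - 8 = - \frac{25}{3} \approx -8.3333$)
$j{\left(k,u \right)} = -17$
$\left(-324 + j{\left(p,19 \right)}\right)^{2} = \left(-324 - 17\right)^{2} = \left(-341\right)^{2} = 116281$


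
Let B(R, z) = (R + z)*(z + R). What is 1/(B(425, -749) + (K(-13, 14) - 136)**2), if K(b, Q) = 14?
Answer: 1/119860 ≈ 8.3431e-6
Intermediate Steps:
B(R, z) = (R + z)**2 (B(R, z) = (R + z)*(R + z) = (R + z)**2)
1/(B(425, -749) + (K(-13, 14) - 136)**2) = 1/((425 - 749)**2 + (14 - 136)**2) = 1/((-324)**2 + (-122)**2) = 1/(104976 + 14884) = 1/119860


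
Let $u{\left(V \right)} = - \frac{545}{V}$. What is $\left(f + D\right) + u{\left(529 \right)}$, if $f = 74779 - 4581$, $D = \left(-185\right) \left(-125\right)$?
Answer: $\frac{49367322}{529} \approx 93322.0$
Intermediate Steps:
$D = 23125$
$f = 70198$ ($f = 74779 - 4581 = 70198$)
$\left(f + D\right) + u{\left(529 \right)} = \left(70198 + 23125\right) - \frac{545}{529} = 93323 - \frac{545}{529} = \frac{49367322}{529}$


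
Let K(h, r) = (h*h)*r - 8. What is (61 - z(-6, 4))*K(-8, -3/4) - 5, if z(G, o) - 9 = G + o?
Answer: -3029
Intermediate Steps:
z(G, o) = 9 + G + o (z(G, o) = 9 + (G + o) = 9 + G + o)
K(h, r) = -8 + r*h**2 (K(h, r) = h**2*r - 8 = r*h**2 - 8 = -8 + r*h**2)
(61 - z(-6, 4))*K(-8, -3/4) - 5 = (61 - (9 - 6 + 4))*(-8 - 3/4*(-8)**2) - 5 = (61 - 1*7)*(-8 - 3*1/4*64) - 5 = (61 - 7)*(-8 - 3/4*64) - 5 = 54*(-8 - 48) - 5 = 54*(-56) - 5 = -3024 - 5 = -3029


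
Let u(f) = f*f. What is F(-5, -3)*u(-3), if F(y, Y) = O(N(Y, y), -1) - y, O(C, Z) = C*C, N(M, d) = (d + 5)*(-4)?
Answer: 45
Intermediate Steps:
N(M, d) = -20 - 4*d (N(M, d) = (5 + d)*(-4) = -20 - 4*d)
O(C, Z) = C²
F(y, Y) = (-20 - 4*y)² - y
u(f) = f²
F(-5, -3)*u(-3) = (-1*(-5) + 16*(5 - 5)²)*(-3)² = (5 + 16*0²)*9 = (5 + 16*0)*9 = (5 + 0)*9 = 5*9 = 45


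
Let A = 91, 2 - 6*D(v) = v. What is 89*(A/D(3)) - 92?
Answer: -48686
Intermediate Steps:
D(v) = ⅓ - v/6
89*(A/D(3)) - 92 = 89*(91/(⅓ - ⅙*3)) - 92 = 89*(91/(⅓ - ½)) - 92 = 89*(91/(-⅙)) - 92 = 89*(91*(-6)) - 92 = 89*(-546) - 92 = -48594 - 92 = -48686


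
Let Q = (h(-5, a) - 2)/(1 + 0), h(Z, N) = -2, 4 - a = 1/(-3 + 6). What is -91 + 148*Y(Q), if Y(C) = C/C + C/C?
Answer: 205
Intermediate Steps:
a = 11/3 (a = 4 - 1/(-3 + 6) = 4 - 1/3 = 11/3 ≈ 3.6667)
Q = -4 (Q = (-2 - 2)/(1 + 0) = -4/1 = -4*1 = -4)
Y(C) = 2 (Y(C) = 1 + 1 = 2)
-91 + 148*Y(Q) = -91 + 148*2 = -91 + 296 = 205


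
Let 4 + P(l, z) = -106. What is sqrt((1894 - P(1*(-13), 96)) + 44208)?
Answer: 2*sqrt(11553) ≈ 214.97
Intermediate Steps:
P(l, z) = -110 (P(l, z) = -4 - 106 = -110)
sqrt((1894 - P(1*(-13), 96)) + 44208) = sqrt((1894 - 1*(-110)) + 44208) = sqrt((1894 + 110) + 44208) = sqrt(2004 + 44208) = sqrt(46212) = 2*sqrt(11553)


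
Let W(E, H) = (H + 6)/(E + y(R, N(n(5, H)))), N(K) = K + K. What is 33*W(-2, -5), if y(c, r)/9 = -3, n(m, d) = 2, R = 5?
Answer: -33/29 ≈ -1.1379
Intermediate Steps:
N(K) = 2*K
y(c, r) = -27 (y(c, r) = 9*(-3) = -27)
W(E, H) = (6 + H)/(-27 + E) (W(E, H) = (H + 6)/(E - 27) = (6 + H)/(-27 + E))
33*W(-2, -5) = 33*((6 - 5)/(-27 - 2)) = 33*(1/(-29)) = 33*(-1/29*1) = 33*(-1/29) = -33/29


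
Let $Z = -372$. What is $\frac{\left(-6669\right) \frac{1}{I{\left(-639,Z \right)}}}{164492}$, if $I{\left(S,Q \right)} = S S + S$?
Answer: $- \frac{741}{7451158616} \approx -9.9448 \cdot 10^{-8}$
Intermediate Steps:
$I{\left(S,Q \right)} = S + S^{2}$ ($I{\left(S,Q \right)} = S^{2} + S = S + S^{2}$)
$\frac{\left(-6669\right) \frac{1}{I{\left(-639,Z \right)}}}{164492} = \frac{\left(-6669\right) \frac{1}{\left(-639\right) \left(1 - 639\right)}}{164492} = - \frac{6669}{\left(-639\right) \left(-638\right)} \frac{1}{164492} = - \frac{6669}{407682} \cdot \frac{1}{164492} = \left(-6669\right) \frac{1}{407682} \cdot \frac{1}{164492} = \left(- \frac{741}{45298}\right) \frac{1}{164492} = - \frac{741}{7451158616}$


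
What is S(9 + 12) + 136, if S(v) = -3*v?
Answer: 73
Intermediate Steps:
S(9 + 12) + 136 = -3*(9 + 12) + 136 = -3*21 + 136 = -63 + 136 = 73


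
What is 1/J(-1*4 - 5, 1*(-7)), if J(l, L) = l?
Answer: -1/9 ≈ -0.11111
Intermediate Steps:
1/J(-1*4 - 5, 1*(-7)) = 1/(-1*4 - 5) = 1/(-4 - 5) = 1/(-9) = -1/9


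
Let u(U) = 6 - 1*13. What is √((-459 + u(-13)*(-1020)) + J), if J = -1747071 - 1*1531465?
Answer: I*√3271855 ≈ 1808.8*I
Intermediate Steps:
u(U) = -7 (u(U) = 6 - 13 = -7)
J = -3278536 (J = -1747071 - 1531465 = -3278536)
√((-459 + u(-13)*(-1020)) + J) = √((-459 - 7*(-1020)) - 3278536) = √((-459 + 7140) - 3278536) = √(6681 - 3278536) = √(-3271855) = I*√3271855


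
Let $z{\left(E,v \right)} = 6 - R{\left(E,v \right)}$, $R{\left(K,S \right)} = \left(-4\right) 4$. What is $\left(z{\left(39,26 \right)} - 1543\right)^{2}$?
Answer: $2313441$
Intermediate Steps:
$R{\left(K,S \right)} = -16$
$z{\left(E,v \right)} = 22$ ($z{\left(E,v \right)} = 6 - -16 = 6 + 16 = 22$)
$\left(z{\left(39,26 \right)} - 1543\right)^{2} = \left(22 - 1543\right)^{2} = \left(-1521\right)^{2} = 2313441$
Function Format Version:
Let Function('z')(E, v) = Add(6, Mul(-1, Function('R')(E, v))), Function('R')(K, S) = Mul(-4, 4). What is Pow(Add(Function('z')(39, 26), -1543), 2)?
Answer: 2313441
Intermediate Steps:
Function('R')(K, S) = -16
Function('z')(E, v) = 22 (Function('z')(E, v) = Add(6, Mul(-1, -16)) = Add(6, 16) = 22)
Pow(Add(Function('z')(39, 26), -1543), 2) = Pow(Add(22, -1543), 2) = Pow(-1521, 2) = 2313441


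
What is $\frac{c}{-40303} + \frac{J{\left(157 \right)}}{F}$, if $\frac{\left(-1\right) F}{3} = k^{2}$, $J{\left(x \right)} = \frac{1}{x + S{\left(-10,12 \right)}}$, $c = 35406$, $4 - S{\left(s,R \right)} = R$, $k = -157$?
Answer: $- \frac{390106995121}{444062605209} \approx -0.8785$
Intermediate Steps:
$S{\left(s,R \right)} = 4 - R$
$J{\left(x \right)} = \frac{1}{-8 + x}$ ($J{\left(x \right)} = \frac{1}{x + \left(4 - 12\right)} = \frac{1}{x - 8} = \frac{1}{-8 + x}$)
$F = -73947$ ($F = - 3 \left(-157\right)^{2} = \left(-3\right) 24649 = -73947$)
$\frac{c}{-40303} + \frac{J{\left(157 \right)}}{F} = \frac{35406}{-40303} + \frac{1}{\left(-8 + 157\right) \left(-73947\right)} = 35406 \left(- \frac{1}{40303}\right) + \frac{1}{149} \left(- \frac{1}{73947}\right) = - \frac{35406}{40303} + \frac{1}{149} \left(- \frac{1}{73947}\right) = - \frac{35406}{40303} - \frac{1}{11018103} = - \frac{390106995121}{444062605209}$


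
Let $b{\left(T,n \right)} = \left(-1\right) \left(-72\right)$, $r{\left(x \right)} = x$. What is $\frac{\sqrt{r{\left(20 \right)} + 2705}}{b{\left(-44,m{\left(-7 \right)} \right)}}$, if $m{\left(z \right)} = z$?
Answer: $\frac{5 \sqrt{109}}{72} \approx 0.72502$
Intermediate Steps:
$b{\left(T,n \right)} = 72$
$\frac{\sqrt{r{\left(20 \right)} + 2705}}{b{\left(-44,m{\left(-7 \right)} \right)}} = \frac{\sqrt{20 + 2705}}{72} = \sqrt{2725} \cdot \frac{1}{72} = 5 \sqrt{109} \cdot \frac{1}{72} = \frac{5 \sqrt{109}}{72}$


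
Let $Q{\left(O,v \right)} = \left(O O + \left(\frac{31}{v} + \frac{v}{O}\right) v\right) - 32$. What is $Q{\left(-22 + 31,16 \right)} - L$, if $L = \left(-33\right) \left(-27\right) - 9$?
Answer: $- \frac{6962}{9} \approx -773.56$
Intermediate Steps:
$L = 882$ ($L = 891 - 9 = 882$)
$Q{\left(O,v \right)} = -32 + O^{2} + v \left(\frac{31}{v} + \frac{v}{O}\right)$ ($Q{\left(O,v \right)} = \left(O^{2} + v \left(\frac{31}{v} + \frac{v}{O}\right)\right) - 32 = -32 + O^{2} + v \left(\frac{31}{v} + \frac{v}{O}\right)$)
$Q{\left(-22 + 31,16 \right)} - L = \frac{\left(-22 + 31\right)^{3} + 16^{2} - \left(-22 + 31\right)}{-22 + 31} - 882 = \frac{9^{3} + 256 - 9}{9} - 882 = \frac{729 + 256 - 9}{9} - 882 = \frac{1}{9} \cdot 976 - 882 = \frac{976}{9} - 882 = - \frac{6962}{9}$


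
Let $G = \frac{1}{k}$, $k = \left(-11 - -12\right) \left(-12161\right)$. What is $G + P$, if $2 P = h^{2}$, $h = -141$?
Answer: $\frac{241772839}{24322} \approx 9940.5$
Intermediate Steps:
$P = \frac{19881}{2}$ ($P = \frac{\left(-141\right)^{2}}{2} = \frac{1}{2} \cdot 19881 = \frac{19881}{2} \approx 9940.5$)
$k = -12161$ ($k = \left(-11 + 12\right) \left(-12161\right) = 1 \left(-12161\right) = -12161$)
$G = - \frac{1}{12161}$ ($G = \frac{1}{-12161} = - \frac{1}{12161} \approx -8.223 \cdot 10^{-5}$)
$G + P = - \frac{1}{12161} + \frac{19881}{2} = \frac{241772839}{24322}$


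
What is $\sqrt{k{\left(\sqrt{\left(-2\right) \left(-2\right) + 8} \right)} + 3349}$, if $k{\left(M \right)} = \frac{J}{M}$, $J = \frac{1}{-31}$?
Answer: $\frac{\sqrt{115862004 - 186 \sqrt{3}}}{186} \approx 57.87$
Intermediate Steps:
$J = - \frac{1}{31} \approx -0.032258$
$k{\left(M \right)} = - \frac{1}{31 M}$
$\sqrt{k{\left(\sqrt{\left(-2\right) \left(-2\right) + 8} \right)} + 3349} = \sqrt{- \frac{1}{31 \sqrt{\left(-2\right) \left(-2\right) + 8}} + 3349} = \sqrt{- \frac{1}{31 \sqrt{4 + 8}} + 3349} = \sqrt{- \frac{1}{31 \sqrt{12}} + 3349} = \sqrt{- \frac{1}{31 \cdot 2 \sqrt{3}} + 3349} = \sqrt{- \frac{\frac{1}{6} \sqrt{3}}{31} + 3349} = \sqrt{- \frac{\sqrt{3}}{186} + 3349} = \sqrt{3349 - \frac{\sqrt{3}}{186}}$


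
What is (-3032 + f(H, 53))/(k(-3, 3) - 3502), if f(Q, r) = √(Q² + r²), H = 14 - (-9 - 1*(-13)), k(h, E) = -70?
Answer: 758/893 - √2909/3572 ≈ 0.83372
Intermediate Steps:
H = 10 (H = 14 - (-9 + 13) = 14 - 1*4 = 14 - 4 = 10)
(-3032 + f(H, 53))/(k(-3, 3) - 3502) = (-3032 + √(10² + 53²))/(-70 - 3502) = (-3032 + √(100 + 2809))/(-3572) = (-3032 + √2909)*(-1/3572) = 758/893 - √2909/3572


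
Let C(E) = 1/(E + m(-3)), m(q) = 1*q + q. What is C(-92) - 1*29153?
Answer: -2856995/98 ≈ -29153.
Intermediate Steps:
m(q) = 2*q (m(q) = q + q = 2*q)
C(E) = 1/(-6 + E) (C(E) = 1/(E + 2*(-3)) = 1/(E - 6) = 1/(-6 + E))
C(-92) - 1*29153 = 1/(-6 - 92) - 1*29153 = 1/(-98) - 29153 = -1/98 - 29153 = -2856995/98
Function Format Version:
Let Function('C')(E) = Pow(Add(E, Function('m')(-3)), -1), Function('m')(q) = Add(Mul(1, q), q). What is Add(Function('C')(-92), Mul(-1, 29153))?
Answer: Rational(-2856995, 98) ≈ -29153.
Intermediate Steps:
Function('m')(q) = Mul(2, q) (Function('m')(q) = Add(q, q) = Mul(2, q))
Function('C')(E) = Pow(Add(-6, E), -1) (Function('C')(E) = Pow(Add(E, Mul(2, -3)), -1) = Pow(Add(E, -6), -1) = Pow(Add(-6, E), -1))
Add(Function('C')(-92), Mul(-1, 29153)) = Add(Pow(Add(-6, -92), -1), Mul(-1, 29153)) = Add(Pow(-98, -1), -29153) = Add(Rational(-1, 98), -29153) = Rational(-2856995, 98)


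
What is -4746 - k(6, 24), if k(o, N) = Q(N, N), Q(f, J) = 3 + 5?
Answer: -4754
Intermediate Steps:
Q(f, J) = 8
k(o, N) = 8
-4746 - k(6, 24) = -4746 - 1*8 = -4746 - 8 = -4754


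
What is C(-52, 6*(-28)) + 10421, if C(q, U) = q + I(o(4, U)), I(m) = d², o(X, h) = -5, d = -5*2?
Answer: 10469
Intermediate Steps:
d = -10
I(m) = 100 (I(m) = (-10)² = 100)
C(q, U) = 100 + q (C(q, U) = q + 100 = 100 + q)
C(-52, 6*(-28)) + 10421 = (100 - 52) + 10421 = 48 + 10421 = 10469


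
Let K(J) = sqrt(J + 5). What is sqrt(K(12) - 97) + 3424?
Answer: 3424 + sqrt(-97 + sqrt(17)) ≈ 3424.0 + 9.6373*I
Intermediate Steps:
K(J) = sqrt(5 + J)
sqrt(K(12) - 97) + 3424 = sqrt(sqrt(5 + 12) - 97) + 3424 = sqrt(sqrt(17) - 97) + 3424 = sqrt(-97 + sqrt(17)) + 3424 = 3424 + sqrt(-97 + sqrt(17))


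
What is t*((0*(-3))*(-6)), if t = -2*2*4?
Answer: 0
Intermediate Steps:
t = -16 (t = -4*4 = -16)
t*((0*(-3))*(-6)) = -16*0*(-3)*(-6) = -0*(-6) = -16*0 = 0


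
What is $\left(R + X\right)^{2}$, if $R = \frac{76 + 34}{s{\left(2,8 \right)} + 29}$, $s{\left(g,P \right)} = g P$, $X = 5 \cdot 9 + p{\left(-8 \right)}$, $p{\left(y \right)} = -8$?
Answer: $\frac{126025}{81} \approx 1555.9$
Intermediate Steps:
$X = 37$ ($X = 5 \cdot 9 - 8 = 45 - 8 = 37$)
$s{\left(g,P \right)} = P g$
$R = \frac{22}{9}$ ($R = \frac{76 + 34}{8 \cdot 2 + 29} = \frac{110}{16 + 29} = \frac{110}{45} = 110 \cdot \frac{1}{45} = \frac{22}{9} \approx 2.4444$)
$\left(R + X\right)^{2} = \left(\frac{22}{9} + 37\right)^{2} = \left(\frac{355}{9}\right)^{2} = \frac{126025}{81}$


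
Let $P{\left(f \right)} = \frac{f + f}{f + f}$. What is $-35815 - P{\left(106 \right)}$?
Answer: $-35816$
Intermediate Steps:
$P{\left(f \right)} = 1$ ($P{\left(f \right)} = \frac{2 f}{2 f} = 2 f \frac{1}{2 f} = 1$)
$-35815 - P{\left(106 \right)} = -35815 - 1 = -35816$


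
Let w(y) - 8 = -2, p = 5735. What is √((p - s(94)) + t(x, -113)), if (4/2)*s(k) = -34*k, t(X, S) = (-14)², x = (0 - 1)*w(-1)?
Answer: √7529 ≈ 86.770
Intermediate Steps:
w(y) = 6 (w(y) = 8 - 2 = 6)
x = -6 (x = (0 - 1)*6 = -1*6 = -6)
t(X, S) = 196
s(k) = -17*k (s(k) = (-34*k)/2 = -17*k)
√((p - s(94)) + t(x, -113)) = √((5735 - (-17)*94) + 196) = √((5735 - 1*(-1598)) + 196) = √((5735 + 1598) + 196) = √(7333 + 196) = √7529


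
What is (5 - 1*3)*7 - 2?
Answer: 12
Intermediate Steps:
(5 - 1*3)*7 - 2 = (5 - 3)*7 - 2 = 2*7 - 2 = 14 - 2 = 12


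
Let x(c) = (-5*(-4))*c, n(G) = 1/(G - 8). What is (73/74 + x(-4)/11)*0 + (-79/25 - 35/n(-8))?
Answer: 13921/25 ≈ 556.84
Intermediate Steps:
n(G) = 1/(-8 + G)
x(c) = 20*c
(73/74 + x(-4)/11)*0 + (-79/25 - 35/n(-8)) = (73/74 + (20*(-4))/11)*0 + (-79/25 - 35/(1/(-8 - 8))) = (73*(1/74) - 80*1/11)*0 + (-79*1/25 - 35/(1/(-16))) = (73/74 - 80/11)*0 + (-79/25 - 35/(-1/16)) = -5117/814*0 + (-79/25 - 35*(-16)) = 0 + (-79/25 + 560) = 0 + 13921/25 = 13921/25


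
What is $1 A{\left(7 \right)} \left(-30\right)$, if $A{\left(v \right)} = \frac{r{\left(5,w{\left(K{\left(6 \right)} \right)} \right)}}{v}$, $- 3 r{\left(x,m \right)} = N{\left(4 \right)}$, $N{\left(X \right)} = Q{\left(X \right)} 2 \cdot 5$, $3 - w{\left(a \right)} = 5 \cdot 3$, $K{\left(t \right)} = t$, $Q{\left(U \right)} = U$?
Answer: $\frac{400}{7} \approx 57.143$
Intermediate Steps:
$w{\left(a \right)} = -12$ ($w{\left(a \right)} = 3 - 5 \cdot 3 = 3 - 15 = -12$)
$N{\left(X \right)} = 10 X$ ($N{\left(X \right)} = X 2 \cdot 5 = 2 X 5 = 10 X$)
$r{\left(x,m \right)} = - \frac{40}{3}$ ($r{\left(x,m \right)} = - \frac{10 \cdot 4}{3} = \left(- \frac{1}{3}\right) 40 = - \frac{40}{3}$)
$A{\left(v \right)} = - \frac{40}{3 v}$
$1 A{\left(7 \right)} \left(-30\right) = 1 \left(- \frac{40}{3 \cdot 7}\right) \left(-30\right) = 1 \left(\left(- \frac{40}{3}\right) \frac{1}{7}\right) \left(-30\right) = 1 \left(- \frac{40}{21}\right) \left(-30\right) = \left(- \frac{40}{21}\right) \left(-30\right) = \frac{400}{7}$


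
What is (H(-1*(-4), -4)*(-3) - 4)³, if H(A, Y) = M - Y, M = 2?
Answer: -10648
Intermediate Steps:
H(A, Y) = 2 - Y
(H(-1*(-4), -4)*(-3) - 4)³ = ((2 - 1*(-4))*(-3) - 4)³ = ((2 + 4)*(-3) - 4)³ = (6*(-3) - 4)³ = (-18 - 4)³ = (-22)³ = -10648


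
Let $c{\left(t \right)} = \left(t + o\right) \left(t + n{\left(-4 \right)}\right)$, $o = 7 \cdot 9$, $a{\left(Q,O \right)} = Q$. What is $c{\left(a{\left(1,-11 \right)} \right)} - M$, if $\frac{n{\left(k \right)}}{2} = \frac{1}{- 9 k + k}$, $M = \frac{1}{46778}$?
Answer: $\frac{3180903}{46778} \approx 68.0$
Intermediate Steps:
$M = \frac{1}{46778} \approx 2.1378 \cdot 10^{-5}$
$n{\left(k \right)} = - \frac{1}{4 k}$ ($n{\left(k \right)} = \frac{2}{- 9 k + k} = \frac{2}{\left(-8\right) k} = 2 \left(- \frac{1}{8 k}\right) = - \frac{1}{4 k}$)
$o = 63$
$c{\left(t \right)} = \left(63 + t\right) \left(\frac{1}{16} + t\right)$ ($c{\left(t \right)} = \left(t + 63\right) \left(t - \frac{1}{4 \left(-4\right)}\right) = \left(63 + t\right) \left(t - - \frac{1}{16}\right) = \left(63 + t\right) \left(t + \frac{1}{16}\right) = \left(63 + t\right) \left(\frac{1}{16} + t\right)$)
$c{\left(a{\left(1,-11 \right)} \right)} - M = \left(\frac{63}{16} + 1^{2} + \frac{1009}{16} \cdot 1\right) - \frac{1}{46778} = \left(\frac{63}{16} + 1 + \frac{1009}{16}\right) - \frac{1}{46778} = 68 - \frac{1}{46778} = \frac{3180903}{46778}$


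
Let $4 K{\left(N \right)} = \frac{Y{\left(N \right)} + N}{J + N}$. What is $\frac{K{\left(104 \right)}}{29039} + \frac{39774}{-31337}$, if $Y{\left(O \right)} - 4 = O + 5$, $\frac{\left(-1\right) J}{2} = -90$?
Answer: $- \frac{1312070003167}{1033754482448} \approx -1.2692$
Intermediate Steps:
$J = 180$ ($J = \left(-2\right) \left(-90\right) = 180$)
$Y{\left(O \right)} = 9 + O$ ($Y{\left(O \right)} = 4 + \left(O + 5\right) = 4 + \left(5 + O\right) = 9 + O$)
$K{\left(N \right)} = \frac{9 + 2 N}{4 \left(180 + N\right)}$ ($K{\left(N \right)} = \frac{\left(\left(9 + N\right) + N\right) \frac{1}{180 + N}}{4} = \frac{\left(9 + 2 N\right) \frac{1}{180 + N}}{4} = \frac{\frac{1}{180 + N} \left(9 + 2 N\right)}{4} = \frac{9 + 2 N}{4 \left(180 + N\right)}$)
$\frac{K{\left(104 \right)}}{29039} + \frac{39774}{-31337} = \frac{\frac{1}{4} \frac{1}{180 + 104} \left(9 + 2 \cdot 104\right)}{29039} + \frac{39774}{-31337} = \frac{9 + 208}{4 \cdot 284} \cdot \frac{1}{29039} + 39774 \left(- \frac{1}{31337}\right) = \frac{1}{4} \cdot \frac{1}{284} \cdot 217 \cdot \frac{1}{29039} - \frac{39774}{31337} = \frac{217}{1136} \cdot \frac{1}{29039} - \frac{39774}{31337} = \frac{217}{32988304} - \frac{39774}{31337} = - \frac{1312070003167}{1033754482448}$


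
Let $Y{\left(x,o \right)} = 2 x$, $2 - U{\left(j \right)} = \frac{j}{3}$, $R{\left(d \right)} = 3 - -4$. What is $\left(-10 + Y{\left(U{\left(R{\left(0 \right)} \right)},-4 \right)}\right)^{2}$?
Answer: $\frac{1024}{9} \approx 113.78$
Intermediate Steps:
$R{\left(d \right)} = 7$ ($R{\left(d \right)} = 3 + 4 = 7$)
$U{\left(j \right)} = 2 - \frac{j}{3}$
$\left(-10 + Y{\left(U{\left(R{\left(0 \right)} \right)},-4 \right)}\right)^{2} = \left(-10 + 2 \left(2 - \frac{7}{3}\right)\right)^{2} = \left(-10 + 2 \left(- \frac{1}{3}\right)\right)^{2} = \left(-10 - \frac{2}{3}\right)^{2} = \left(- \frac{32}{3}\right)^{2} = \frac{1024}{9}$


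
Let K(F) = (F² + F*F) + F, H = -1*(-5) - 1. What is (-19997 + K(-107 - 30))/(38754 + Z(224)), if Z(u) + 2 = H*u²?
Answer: 4351/59864 ≈ 0.072681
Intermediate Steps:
H = 4 (H = 5 - 1 = 4)
K(F) = F + 2*F² (K(F) = (F² + F²) + F = 2*F² + F = F + 2*F²)
Z(u) = -2 + 4*u²
(-19997 + K(-107 - 30))/(38754 + Z(224)) = (-19997 + (-107 - 30)*(1 + 2*(-107 - 30)))/(38754 + (-2 + 4*224²)) = (-19997 - 137*(1 + 2*(-137)))/(38754 + (-2 + 4*50176)) = (-19997 - 137*(1 - 274))/(38754 + (-2 + 200704)) = (-19997 - 137*(-273))/(38754 + 200702) = (-19997 + 37401)/239456 = 17404*(1/239456) = 4351/59864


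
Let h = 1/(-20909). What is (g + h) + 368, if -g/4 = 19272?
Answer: -1604138481/20909 ≈ -76720.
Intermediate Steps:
g = -77088 (g = -4*19272 = -77088)
h = -1/20909 ≈ -4.7826e-5
(g + h) + 368 = (-77088 - 1/20909) + 368 = -1611832993/20909 + 368 = -1604138481/20909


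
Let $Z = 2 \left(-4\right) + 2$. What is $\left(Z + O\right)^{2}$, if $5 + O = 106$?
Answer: $9025$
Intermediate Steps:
$Z = -6$ ($Z = -8 + 2 = -6$)
$O = 101$ ($O = -5 + 106 = 101$)
$\left(Z + O\right)^{2} = \left(-6 + 101\right)^{2} = 95^{2} = 9025$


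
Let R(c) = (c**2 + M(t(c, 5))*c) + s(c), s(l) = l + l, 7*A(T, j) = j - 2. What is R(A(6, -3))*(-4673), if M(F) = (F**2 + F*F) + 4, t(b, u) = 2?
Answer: 2172945/49 ≈ 44346.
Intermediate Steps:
A(T, j) = -2/7 + j/7 (A(T, j) = (j - 2)/7 = (-2 + j)/7 = -2/7 + j/7)
s(l) = 2*l
M(F) = 4 + 2*F**2 (M(F) = (F**2 + F**2) + 4 = 2*F**2 + 4 = 4 + 2*F**2)
R(c) = c**2 + 14*c (R(c) = (c**2 + (4 + 2*2**2)*c) + 2*c = (c**2 + (4 + 2*4)*c) + 2*c = (c**2 + (4 + 8)*c) + 2*c = (c**2 + 12*c) + 2*c = c**2 + 14*c)
R(A(6, -3))*(-4673) = ((-2/7 + (1/7)*(-3))*(14 + (-2/7 + (1/7)*(-3))))*(-4673) = ((-2/7 - 3/7)*(14 + (-2/7 - 3/7)))*(-4673) = -5*(14 - 5/7)/7*(-4673) = -5/7*93/7*(-4673) = -465/49*(-4673) = 2172945/49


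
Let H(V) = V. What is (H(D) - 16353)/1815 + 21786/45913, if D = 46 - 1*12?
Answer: -709712657/83332095 ≈ -8.5167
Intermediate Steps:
D = 34 (D = 46 - 12 = 34)
(H(D) - 16353)/1815 + 21786/45913 = (34 - 16353)/1815 + 21786/45913 = -16319*1/1815 + 21786*(1/45913) = -16319/1815 + 21786/45913 = -709712657/83332095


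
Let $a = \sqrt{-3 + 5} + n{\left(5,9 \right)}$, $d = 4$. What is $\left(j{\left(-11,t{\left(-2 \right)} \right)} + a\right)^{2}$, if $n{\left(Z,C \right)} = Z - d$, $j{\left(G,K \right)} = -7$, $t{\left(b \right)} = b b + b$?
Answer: $\left(6 - \sqrt{2}\right)^{2} \approx 21.029$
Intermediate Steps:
$t{\left(b \right)} = b + b^{2}$ ($t{\left(b \right)} = b^{2} + b = b + b^{2}$)
$n{\left(Z,C \right)} = -4 + Z$ ($n{\left(Z,C \right)} = Z - 4 = -4 + Z$)
$a = 1 + \sqrt{2}$ ($a = \sqrt{-3 + 5} + \left(-4 + 5\right) = \sqrt{2} + 1 = 1 + \sqrt{2} \approx 2.4142$)
$\left(j{\left(-11,t{\left(-2 \right)} \right)} + a\right)^{2} = \left(-7 + \left(1 + \sqrt{2}\right)\right)^{2} = \left(-6 + \sqrt{2}\right)^{2}$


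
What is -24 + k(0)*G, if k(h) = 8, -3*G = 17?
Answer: -208/3 ≈ -69.333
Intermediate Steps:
G = -17/3 (G = -1/3*17 = -17/3 ≈ -5.6667)
-24 + k(0)*G = -24 + 8*(-17/3) = -24 - 136/3 = -208/3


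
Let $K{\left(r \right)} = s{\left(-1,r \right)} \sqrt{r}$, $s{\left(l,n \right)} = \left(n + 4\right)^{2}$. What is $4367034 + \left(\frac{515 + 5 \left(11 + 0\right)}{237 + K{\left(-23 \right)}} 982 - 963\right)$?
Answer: $\frac{3333039373143}{763388} - \frac{50516535 i \sqrt{23}}{763388} \approx 4.3661 \cdot 10^{6} - 317.36 i$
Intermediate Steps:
$s{\left(l,n \right)} = \left(4 + n\right)^{2}$
$K{\left(r \right)} = \sqrt{r} \left(4 + r\right)^{2}$ ($K{\left(r \right)} = \left(4 + r\right)^{2} \sqrt{r} = \sqrt{r} \left(4 + r\right)^{2}$)
$4367034 + \left(\frac{515 + 5 \left(11 + 0\right)}{237 + K{\left(-23 \right)}} 982 - 963\right) = 4367034 - \left(963 - \frac{515 + 5 \left(11 + 0\right)}{237 + \sqrt{-23} \left(4 - 23\right)^{2}} \cdot 982\right) = 4367034 - \left(963 - \frac{515 + 5 \cdot 11}{237 + i \sqrt{23} \left(-19\right)^{2}} \cdot 982\right) = 4367034 - \left(963 - \frac{515 + 55}{237 + i \sqrt{23} \cdot 361} \cdot 982\right) = 4367034 - \left(963 - \frac{570}{237 + 361 i \sqrt{23}} \cdot 982\right) = 4367034 - \left(963 - \frac{559740}{237 + 361 i \sqrt{23}}\right) = 4366071 + \frac{559740}{237 + 361 i \sqrt{23}}$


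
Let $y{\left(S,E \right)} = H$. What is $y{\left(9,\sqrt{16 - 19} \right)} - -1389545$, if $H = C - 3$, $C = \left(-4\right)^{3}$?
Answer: $1389478$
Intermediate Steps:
$C = -64$
$H = -67$ ($H = -64 - 3 = -67$)
$y{\left(S,E \right)} = -67$
$y{\left(9,\sqrt{16 - 19} \right)} - -1389545 = -67 - -1389545 = -67 + 1389545 = 1389478$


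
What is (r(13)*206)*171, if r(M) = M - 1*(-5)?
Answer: 634068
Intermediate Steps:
r(M) = 5 + M (r(M) = M + 5 = 5 + M)
(r(13)*206)*171 = ((5 + 13)*206)*171 = (18*206)*171 = 3708*171 = 634068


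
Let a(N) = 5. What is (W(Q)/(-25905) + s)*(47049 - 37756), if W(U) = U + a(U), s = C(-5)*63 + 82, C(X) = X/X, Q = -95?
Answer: 2327162353/1727 ≈ 1.3475e+6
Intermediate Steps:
C(X) = 1
s = 145 (s = 1*63 + 82 = 63 + 82 = 145)
W(U) = 5 + U (W(U) = U + 5 = 5 + U)
(W(Q)/(-25905) + s)*(47049 - 37756) = ((5 - 95)/(-25905) + 145)*(47049 - 37756) = (-90*(-1/25905) + 145)*9293 = (6/1727 + 145)*9293 = (250421/1727)*9293 = 2327162353/1727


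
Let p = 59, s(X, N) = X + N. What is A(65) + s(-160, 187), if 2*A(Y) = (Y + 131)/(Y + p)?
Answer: 1723/62 ≈ 27.790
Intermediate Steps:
s(X, N) = N + X
A(Y) = (131 + Y)/(2*(59 + Y)) (A(Y) = ((Y + 131)/(Y + 59))/2 = ((131 + Y)/(59 + Y))/2 = (131 + Y)/(2*(59 + Y)))
A(65) + s(-160, 187) = (131 + 65)/(2*(59 + 65)) + (187 - 160) = (1/2)*196/124 + 27 = (1/2)*(1/124)*196 + 27 = 49/62 + 27 = 1723/62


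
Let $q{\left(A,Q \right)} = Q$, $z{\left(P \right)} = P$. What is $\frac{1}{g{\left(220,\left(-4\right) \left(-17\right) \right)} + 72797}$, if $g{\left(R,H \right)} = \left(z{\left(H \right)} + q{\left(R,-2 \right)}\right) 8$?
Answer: $\frac{1}{73325} \approx 1.3638 \cdot 10^{-5}$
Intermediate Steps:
$g{\left(R,H \right)} = -16 + 8 H$ ($g{\left(R,H \right)} = \left(H - 2\right) 8 = \left(-2 + H\right) 8 = -16 + 8 H$)
$\frac{1}{g{\left(220,\left(-4\right) \left(-17\right) \right)} + 72797} = \frac{1}{\left(-16 + 8 \left(\left(-4\right) \left(-17\right)\right)\right) + 72797} = \frac{1}{\left(-16 + 8 \cdot 68\right) + 72797} = \frac{1}{\left(-16 + 544\right) + 72797} = \frac{1}{528 + 72797} = \frac{1}{73325}$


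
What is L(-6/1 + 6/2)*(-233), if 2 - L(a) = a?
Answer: -1165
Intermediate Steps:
L(a) = 2 - a
L(-6/1 + 6/2)*(-233) = (2 - (-6/1 + 6/2))*(-233) = (2 - (-6*1 + 6*(½)))*(-233) = (2 - (-6 + 3))*(-233) = (2 - 1*(-3))*(-233) = (2 + 3)*(-233) = 5*(-233) = -1165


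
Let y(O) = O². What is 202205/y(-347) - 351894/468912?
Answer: 8740857719/9410204168 ≈ 0.92887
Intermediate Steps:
202205/y(-347) - 351894/468912 = 202205/((-347)²) - 351894/468912 = 202205/120409 - 351894*1/468912 = 202205*(1/120409) - 58649/78152 = 202205/120409 - 58649/78152 = 8740857719/9410204168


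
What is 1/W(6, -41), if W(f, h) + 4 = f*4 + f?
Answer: 1/26 ≈ 0.038462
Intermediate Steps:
W(f, h) = -4 + 5*f (W(f, h) = -4 + (f*4 + f) = -4 + (4*f + f) = -4 + 5*f)
1/W(6, -41) = 1/(-4 + 5*6) = 1/(-4 + 30) = 1/26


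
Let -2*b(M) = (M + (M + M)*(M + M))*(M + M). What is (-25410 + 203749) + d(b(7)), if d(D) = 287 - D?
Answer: 180047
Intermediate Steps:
b(M) = -M*(M + 4*M²) (b(M) = -(M + (M + M)*(M + M))*(M + M)/2 = -(M + (2*M)*(2*M))*2*M/2 = -(M + 4*M²)*2*M/2 = -M*(M + 4*M²))
(-25410 + 203749) + d(b(7)) = (-25410 + 203749) + (287 - 7²*(-1 - 4*7)) = 178339 + (287 - 49*(-1 - 28)) = 178339 + (287 - 49*(-29)) = 178339 + (287 - 1*(-1421)) = 178339 + (287 + 1421) = 178339 + 1708 = 180047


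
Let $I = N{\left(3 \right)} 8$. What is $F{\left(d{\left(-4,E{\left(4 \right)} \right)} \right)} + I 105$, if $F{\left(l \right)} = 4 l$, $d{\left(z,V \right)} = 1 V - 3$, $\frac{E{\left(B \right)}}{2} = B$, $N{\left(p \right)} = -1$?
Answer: $-820$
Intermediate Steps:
$E{\left(B \right)} = 2 B$
$d{\left(z,V \right)} = -3 + V$ ($d{\left(z,V \right)} = V - 3 = -3 + V$)
$I = -8$ ($I = \left(-1\right) 8 = -8$)
$F{\left(d{\left(-4,E{\left(4 \right)} \right)} \right)} + I 105 = 4 \left(-3 + 2 \cdot 4\right) - 840 = 4 \left(-3 + 8\right) - 840 = 4 \cdot 5 - 840 = 20 - 840 = -820$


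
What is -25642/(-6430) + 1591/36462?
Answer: 472594367/117225330 ≈ 4.0315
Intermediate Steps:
-25642/(-6430) + 1591/36462 = -25642*(-1/6430) + 1591*(1/36462) = 12821/3215 + 1591/36462 = 472594367/117225330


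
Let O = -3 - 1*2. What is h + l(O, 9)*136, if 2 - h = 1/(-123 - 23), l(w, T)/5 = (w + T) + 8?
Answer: 1191653/146 ≈ 8162.0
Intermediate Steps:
O = -5 (O = -3 - 2 = -5)
l(w, T) = 40 + 5*T + 5*w (l(w, T) = 5*((w + T) + 8) = 5*((T + w) + 8) = 5*(8 + T + w) = 40 + 5*T + 5*w)
h = 293/146 (h = 2 - 1/(-123 - 23) = 2 - 1/(-146) = 2 - 1*(-1/146) = 2 + 1/146 = 293/146 ≈ 2.0069)
h + l(O, 9)*136 = 293/146 + (40 + 5*9 + 5*(-5))*136 = 293/146 + (40 + 45 - 25)*136 = 293/146 + 60*136 = 293/146 + 8160 = 1191653/146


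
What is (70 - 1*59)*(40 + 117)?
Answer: 1727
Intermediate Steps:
(70 - 1*59)*(40 + 117) = (70 - 59)*157 = 11*157 = 1727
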